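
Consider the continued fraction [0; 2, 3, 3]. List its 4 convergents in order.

Using the convergent recurrence p_i = a_i*p_{i-1} + p_{i-2}, q_i = a_i*q_{i-1} + q_{i-2} with p_{-2}=0, p_{-1}=1, q_{-2}=1, q_{-1}=0:
  i=0: a_0=0, p_0 = 0*1 + 0 = 0, q_0 = 0*0 + 1 = 1.
  i=1: a_1=2, p_1 = 2*0 + 1 = 1, q_1 = 2*1 + 0 = 2.
  i=2: a_2=3, p_2 = 3*1 + 0 = 3, q_2 = 3*2 + 1 = 7.
  i=3: a_3=3, p_3 = 3*3 + 1 = 10, q_3 = 3*7 + 2 = 23.

0/1, 1/2, 3/7, 10/23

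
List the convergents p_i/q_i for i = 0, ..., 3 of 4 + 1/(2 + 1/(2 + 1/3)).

Using the convergent recurrence p_i = a_i*p_{i-1} + p_{i-2}, q_i = a_i*q_{i-1} + q_{i-2} with p_{-2}=0, p_{-1}=1, q_{-2}=1, q_{-1}=0:
  i=0: a_0=4, p_0 = 4*1 + 0 = 4, q_0 = 4*0 + 1 = 1.
  i=1: a_1=2, p_1 = 2*4 + 1 = 9, q_1 = 2*1 + 0 = 2.
  i=2: a_2=2, p_2 = 2*9 + 4 = 22, q_2 = 2*2 + 1 = 5.
  i=3: a_3=3, p_3 = 3*22 + 9 = 75, q_3 = 3*5 + 2 = 17.

4/1, 9/2, 22/5, 75/17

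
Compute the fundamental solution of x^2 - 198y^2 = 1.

First expand sqrt(198) as a continued fraction. With x_i = (sqrt(198) + m_i)/d_i and (m_0, d_0) = (0, 1): a_0 = floor(sqrt(198)) = 14, since 14^2 = 196 <= 198 < 225 = 15^2.
Iterate m_{i+1} = d_i*a_i - m_i, d_{i+1} = (198 - m_{i+1}^2)/d_i, a_{i+1} = floor((a_0 + m_{i+1})/d_{i+1}):
  m_1 = 1*14 - 0 = 14, d_1 = (198 - 14^2)/1 = 2/1 = 2, a_1 = floor((14 + 14)/2) = 14.
  m_2 = 2*14 - 14 = 14, d_2 = (198 - 14^2)/2 = 2/2 = 1, a_2 = floor((14 + 14)/1) = 28.
  m_3 = 1*28 - 14 = 14, d_3 = (198 - 14^2)/1 = 2/1 = 2: (m_3, d_3) = (m_1, d_1) = (14, 2), so from here the quotients repeat a_1, a_2; the period length is 2.
So sqrt(198) = [14; (14, 28)] with period length k = 2.
k is even, so the fundamental solution of x^2 - 198y^2 = 1 is (p_{k-1}, q_{k-1}) = (p_1, q_1); compute convergents through index 1.
Convergents (p_i = a_i*p_{i-1} + p_{i-2}, q_i = a_i*q_{i-1} + q_{i-2} with p_{-2}=0, p_{-1}=1, q_{-2}=1, q_{-1}=0):
  i=0: a_0=14, p_0 = 14*1 + 0 = 14, q_0 = 14*0 + 1 = 1.
  i=1: a_1=14, p_1 = 14*14 + 1 = 197, q_1 = 14*1 + 0 = 14.
Check: 197^2 - 198*14^2 = 38809 - 38808 = 1, so (x, y) = (197, 14) solves the equation, and by the theorem it is the least positive solution.

(x, y) = (197, 14)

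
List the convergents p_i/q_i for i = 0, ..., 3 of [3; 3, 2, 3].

Using the convergent recurrence p_i = a_i*p_{i-1} + p_{i-2}, q_i = a_i*q_{i-1} + q_{i-2} with p_{-2}=0, p_{-1}=1, q_{-2}=1, q_{-1}=0:
  i=0: a_0=3, p_0 = 3*1 + 0 = 3, q_0 = 3*0 + 1 = 1.
  i=1: a_1=3, p_1 = 3*3 + 1 = 10, q_1 = 3*1 + 0 = 3.
  i=2: a_2=2, p_2 = 2*10 + 3 = 23, q_2 = 2*3 + 1 = 7.
  i=3: a_3=3, p_3 = 3*23 + 10 = 79, q_3 = 3*7 + 3 = 24.

3/1, 10/3, 23/7, 79/24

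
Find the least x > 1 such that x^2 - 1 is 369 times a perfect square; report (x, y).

First expand sqrt(369) as a continued fraction. With x_i = (sqrt(369) + m_i)/d_i and (m_0, d_0) = (0, 1): a_0 = floor(sqrt(369)) = 19, since 19^2 = 361 <= 369 < 400 = 20^2.
Iterate m_{i+1} = d_i*a_i - m_i, d_{i+1} = (369 - m_{i+1}^2)/d_i, a_{i+1} = floor((a_0 + m_{i+1})/d_{i+1}):
  m_1 = 1*19 - 0 = 19, d_1 = (369 - 19^2)/1 = 8/1 = 8, a_1 = floor((19 + 19)/8) = 4.
  m_2 = 8*4 - 19 = 13, d_2 = (369 - 13^2)/8 = 200/8 = 25, a_2 = floor((19 + 13)/25) = 1.
  m_3 = 25*1 - 13 = 12, d_3 = (369 - 12^2)/25 = 225/25 = 9, a_3 = floor((19 + 12)/9) = 3.
  m_4 = 9*3 - 12 = 15, d_4 = (369 - 15^2)/9 = 144/9 = 16, a_4 = floor((19 + 15)/16) = 2.
  m_5 = 16*2 - 15 = 17, d_5 = (369 - 17^2)/16 = 80/16 = 5, a_5 = floor((19 + 17)/5) = 7.
  m_6 = 5*7 - 17 = 18, d_6 = (369 - 18^2)/5 = 45/5 = 9, a_6 = floor((19 + 18)/9) = 4.
  m_7 = 9*4 - 18 = 18, d_7 = (369 - 18^2)/9 = 45/9 = 5, a_7 = floor((19 + 18)/5) = 7.
  m_8 = 5*7 - 18 = 17, d_8 = (369 - 17^2)/5 = 80/5 = 16, a_8 = floor((19 + 17)/16) = 2.
  m_9 = 16*2 - 17 = 15, d_9 = (369 - 15^2)/16 = 144/16 = 9, a_9 = floor((19 + 15)/9) = 3.
  m_10 = 9*3 - 15 = 12, d_10 = (369 - 12^2)/9 = 225/9 = 25, a_10 = floor((19 + 12)/25) = 1.
  m_11 = 25*1 - 12 = 13, d_11 = (369 - 13^2)/25 = 200/25 = 8, a_11 = floor((19 + 13)/8) = 4.
  m_12 = 8*4 - 13 = 19, d_12 = (369 - 19^2)/8 = 8/8 = 1, a_12 = floor((19 + 19)/1) = 38.
  m_13 = 1*38 - 19 = 19, d_13 = (369 - 19^2)/1 = 8/1 = 8: (m_13, d_13) = (m_1, d_1) = (19, 8), so from here the quotients repeat a_1, ..., a_12; the period length is 12.
So sqrt(369) = [19; (4, 1, 3, 2, 7, 4, 7, 2, 3, 1, 4, 38)] with period length k = 12.
k is even, so the fundamental solution of x^2 - 369y^2 = 1 is (p_{k-1}, q_{k-1}) = (p_11, q_11); compute convergents through index 11.
Convergents (p_i = a_i*p_{i-1} + p_{i-2}, q_i = a_i*q_{i-1} + q_{i-2} with p_{-2}=0, p_{-1}=1, q_{-2}=1, q_{-1}=0):
  i=0: a_0=19, p_0 = 19*1 + 0 = 19, q_0 = 19*0 + 1 = 1.
  i=1: a_1=4, p_1 = 4*19 + 1 = 77, q_1 = 4*1 + 0 = 4.
  i=2: a_2=1, p_2 = 1*77 + 19 = 96, q_2 = 1*4 + 1 = 5.
  i=3: a_3=3, p_3 = 3*96 + 77 = 365, q_3 = 3*5 + 4 = 19.
  i=4: a_4=2, p_4 = 2*365 + 96 = 826, q_4 = 2*19 + 5 = 43.
  i=5: a_5=7, p_5 = 7*826 + 365 = 6147, q_5 = 7*43 + 19 = 320.
  i=6: a_6=4, p_6 = 4*6147 + 826 = 25414, q_6 = 4*320 + 43 = 1323.
  i=7: a_7=7, p_7 = 7*25414 + 6147 = 184045, q_7 = 7*1323 + 320 = 9581.
  i=8: a_8=2, p_8 = 2*184045 + 25414 = 393504, q_8 = 2*9581 + 1323 = 20485.
  i=9: a_9=3, p_9 = 3*393504 + 184045 = 1364557, q_9 = 3*20485 + 9581 = 71036.
  i=10: a_10=1, p_10 = 1*1364557 + 393504 = 1758061, q_10 = 1*71036 + 20485 = 91521.
  i=11: a_11=4, p_11 = 4*1758061 + 1364557 = 8396801, q_11 = 4*91521 + 71036 = 437120.
Check: 8396801^2 - 369*437120^2 = 70506267033601 - 70506267033600 = 1, so (x, y) = (8396801, 437120) solves the equation, and by the theorem it is the least positive solution.

(x, y) = (8396801, 437120)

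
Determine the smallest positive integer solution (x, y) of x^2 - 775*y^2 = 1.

(x, y) = (4620799, 165984)

First expand sqrt(775) as a continued fraction. With x_i = (sqrt(775) + m_i)/d_i and (m_0, d_0) = (0, 1): a_0 = floor(sqrt(775)) = 27, since 27^2 = 729 <= 775 < 784 = 28^2.
Iterate m_{i+1} = d_i*a_i - m_i, d_{i+1} = (775 - m_{i+1}^2)/d_i, a_{i+1} = floor((a_0 + m_{i+1})/d_{i+1}):
  m_1 = 1*27 - 0 = 27, d_1 = (775 - 27^2)/1 = 46/1 = 46, a_1 = floor((27 + 27)/46) = 1.
  m_2 = 46*1 - 27 = 19, d_2 = (775 - 19^2)/46 = 414/46 = 9, a_2 = floor((27 + 19)/9) = 5.
  m_3 = 9*5 - 19 = 26, d_3 = (775 - 26^2)/9 = 99/9 = 11, a_3 = floor((27 + 26)/11) = 4.
  m_4 = 11*4 - 26 = 18, d_4 = (775 - 18^2)/11 = 451/11 = 41, a_4 = floor((27 + 18)/41) = 1.
  m_5 = 41*1 - 18 = 23, d_5 = (775 - 23^2)/41 = 246/41 = 6, a_5 = floor((27 + 23)/6) = 8.
  m_6 = 6*8 - 23 = 25, d_6 = (775 - 25^2)/6 = 150/6 = 25, a_6 = floor((27 + 25)/25) = 2.
  m_7 = 25*2 - 25 = 25, d_7 = (775 - 25^2)/25 = 150/25 = 6, a_7 = floor((27 + 25)/6) = 8.
  m_8 = 6*8 - 25 = 23, d_8 = (775 - 23^2)/6 = 246/6 = 41, a_8 = floor((27 + 23)/41) = 1.
  m_9 = 41*1 - 23 = 18, d_9 = (775 - 18^2)/41 = 451/41 = 11, a_9 = floor((27 + 18)/11) = 4.
  m_10 = 11*4 - 18 = 26, d_10 = (775 - 26^2)/11 = 99/11 = 9, a_10 = floor((27 + 26)/9) = 5.
  m_11 = 9*5 - 26 = 19, d_11 = (775 - 19^2)/9 = 414/9 = 46, a_11 = floor((27 + 19)/46) = 1.
  m_12 = 46*1 - 19 = 27, d_12 = (775 - 27^2)/46 = 46/46 = 1, a_12 = floor((27 + 27)/1) = 54.
  m_13 = 1*54 - 27 = 27, d_13 = (775 - 27^2)/1 = 46/1 = 46: (m_13, d_13) = (m_1, d_1) = (27, 46), so from here the quotients repeat a_1, ..., a_12; the period length is 12.
So sqrt(775) = [27; (1, 5, 4, 1, 8, 2, 8, 1, 4, 5, 1, 54)] with period length k = 12.
k is even, so the fundamental solution of x^2 - 775y^2 = 1 is (p_{k-1}, q_{k-1}) = (p_11, q_11); compute convergents through index 11.
Convergents (p_i = a_i*p_{i-1} + p_{i-2}, q_i = a_i*q_{i-1} + q_{i-2} with p_{-2}=0, p_{-1}=1, q_{-2}=1, q_{-1}=0):
  i=0: a_0=27, p_0 = 27*1 + 0 = 27, q_0 = 27*0 + 1 = 1.
  i=1: a_1=1, p_1 = 1*27 + 1 = 28, q_1 = 1*1 + 0 = 1.
  i=2: a_2=5, p_2 = 5*28 + 27 = 167, q_2 = 5*1 + 1 = 6.
  i=3: a_3=4, p_3 = 4*167 + 28 = 696, q_3 = 4*6 + 1 = 25.
  i=4: a_4=1, p_4 = 1*696 + 167 = 863, q_4 = 1*25 + 6 = 31.
  i=5: a_5=8, p_5 = 8*863 + 696 = 7600, q_5 = 8*31 + 25 = 273.
  i=6: a_6=2, p_6 = 2*7600 + 863 = 16063, q_6 = 2*273 + 31 = 577.
  i=7: a_7=8, p_7 = 8*16063 + 7600 = 136104, q_7 = 8*577 + 273 = 4889.
  i=8: a_8=1, p_8 = 1*136104 + 16063 = 152167, q_8 = 1*4889 + 577 = 5466.
  i=9: a_9=4, p_9 = 4*152167 + 136104 = 744772, q_9 = 4*5466 + 4889 = 26753.
  i=10: a_10=5, p_10 = 5*744772 + 152167 = 3876027, q_10 = 5*26753 + 5466 = 139231.
  i=11: a_11=1, p_11 = 1*3876027 + 744772 = 4620799, q_11 = 1*139231 + 26753 = 165984.
Check: 4620799^2 - 775*165984^2 = 21351783398401 - 21351783398400 = 1, so (x, y) = (4620799, 165984) solves the equation, and by the theorem it is the least positive solution.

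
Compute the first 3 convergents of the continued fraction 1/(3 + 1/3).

Using the convergent recurrence p_i = a_i*p_{i-1} + p_{i-2}, q_i = a_i*q_{i-1} + q_{i-2} with p_{-2}=0, p_{-1}=1, q_{-2}=1, q_{-1}=0:
  i=0: a_0=0, p_0 = 0*1 + 0 = 0, q_0 = 0*0 + 1 = 1.
  i=1: a_1=3, p_1 = 3*0 + 1 = 1, q_1 = 3*1 + 0 = 3.
  i=2: a_2=3, p_2 = 3*1 + 0 = 3, q_2 = 3*3 + 1 = 10.

0/1, 1/3, 3/10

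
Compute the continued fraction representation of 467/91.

[5; 7, 1, 1, 2, 2]

Run the Euclidean algorithm on 467 and 91; the successive quotients are the partial quotients a_0, a_1, ... (each step inverts the fractional part left over by the previous one):
  467 = 5*91 + 12, so a_0 = 5.
  91 = 7*12 + 7, so a_1 = 7.
  12 = 1*7 + 5, so a_2 = 1.
  7 = 1*5 + 2, so a_3 = 1.
  5 = 2*2 + 1, so a_4 = 2.
  2 = 2*1 + 0, so a_5 = 2.
The remainder reaches 0 after 6 divisions, so the expansion has 6 partial quotients, read off in order.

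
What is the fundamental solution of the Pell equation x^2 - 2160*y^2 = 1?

(x, y) = (119071, 2562)

First expand sqrt(2160) as a continued fraction. With x_i = (sqrt(2160) + m_i)/d_i and (m_0, d_0) = (0, 1): a_0 = floor(sqrt(2160)) = 46, since 46^2 = 2116 <= 2160 < 2209 = 47^2.
Iterate m_{i+1} = d_i*a_i - m_i, d_{i+1} = (2160 - m_{i+1}^2)/d_i, a_{i+1} = floor((a_0 + m_{i+1})/d_{i+1}):
  m_1 = 1*46 - 0 = 46, d_1 = (2160 - 46^2)/1 = 44/1 = 44, a_1 = floor((46 + 46)/44) = 2.
  m_2 = 44*2 - 46 = 42, d_2 = (2160 - 42^2)/44 = 396/44 = 9, a_2 = floor((46 + 42)/9) = 9.
  m_3 = 9*9 - 42 = 39, d_3 = (2160 - 39^2)/9 = 639/9 = 71, a_3 = floor((46 + 39)/71) = 1.
  m_4 = 71*1 - 39 = 32, d_4 = (2160 - 32^2)/71 = 1136/71 = 16, a_4 = floor((46 + 32)/16) = 4.
  m_5 = 16*4 - 32 = 32, d_5 = (2160 - 32^2)/16 = 1136/16 = 71, a_5 = floor((46 + 32)/71) = 1.
  m_6 = 71*1 - 32 = 39, d_6 = (2160 - 39^2)/71 = 639/71 = 9, a_6 = floor((46 + 39)/9) = 9.
  m_7 = 9*9 - 39 = 42, d_7 = (2160 - 42^2)/9 = 396/9 = 44, a_7 = floor((46 + 42)/44) = 2.
  m_8 = 44*2 - 42 = 46, d_8 = (2160 - 46^2)/44 = 44/44 = 1, a_8 = floor((46 + 46)/1) = 92.
  m_9 = 1*92 - 46 = 46, d_9 = (2160 - 46^2)/1 = 44/1 = 44: (m_9, d_9) = (m_1, d_1) = (46, 44), so from here the quotients repeat a_1, ..., a_8; the period length is 8.
So sqrt(2160) = [46; (2, 9, 1, 4, 1, 9, 2, 92)] with period length k = 8.
k is even, so the fundamental solution of x^2 - 2160y^2 = 1 is (p_{k-1}, q_{k-1}) = (p_7, q_7); compute convergents through index 7.
Convergents (p_i = a_i*p_{i-1} + p_{i-2}, q_i = a_i*q_{i-1} + q_{i-2} with p_{-2}=0, p_{-1}=1, q_{-2}=1, q_{-1}=0):
  i=0: a_0=46, p_0 = 46*1 + 0 = 46, q_0 = 46*0 + 1 = 1.
  i=1: a_1=2, p_1 = 2*46 + 1 = 93, q_1 = 2*1 + 0 = 2.
  i=2: a_2=9, p_2 = 9*93 + 46 = 883, q_2 = 9*2 + 1 = 19.
  i=3: a_3=1, p_3 = 1*883 + 93 = 976, q_3 = 1*19 + 2 = 21.
  i=4: a_4=4, p_4 = 4*976 + 883 = 4787, q_4 = 4*21 + 19 = 103.
  i=5: a_5=1, p_5 = 1*4787 + 976 = 5763, q_5 = 1*103 + 21 = 124.
  i=6: a_6=9, p_6 = 9*5763 + 4787 = 56654, q_6 = 9*124 + 103 = 1219.
  i=7: a_7=2, p_7 = 2*56654 + 5763 = 119071, q_7 = 2*1219 + 124 = 2562.
Check: 119071^2 - 2160*2562^2 = 14177903041 - 14177903040 = 1, so (x, y) = (119071, 2562) solves the equation, and by the theorem it is the least positive solution.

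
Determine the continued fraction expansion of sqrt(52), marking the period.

[7; (4, 1, 2, 1, 4, 14)]

Write x_i = (sqrt(52) + m_i)/d_i with (m_0, d_0) = (0, 1). a_0 = floor(sqrt(52)) = 7, since 7^2 = 49 <= 52 < 64 = 8^2.
Iterate m_{i+1} = d_i*a_i - m_i, d_{i+1} = (52 - m_{i+1}^2)/d_i, a_{i+1} = floor((a_0 + m_{i+1})/d_{i+1}):
  m_1 = 1*7 - 0 = 7, d_1 = (52 - 7^2)/1 = 3/1 = 3, a_1 = floor((7 + 7)/3) = 4.
  m_2 = 3*4 - 7 = 5, d_2 = (52 - 5^2)/3 = 27/3 = 9, a_2 = floor((7 + 5)/9) = 1.
  m_3 = 9*1 - 5 = 4, d_3 = (52 - 4^2)/9 = 36/9 = 4, a_3 = floor((7 + 4)/4) = 2.
  m_4 = 4*2 - 4 = 4, d_4 = (52 - 4^2)/4 = 36/4 = 9, a_4 = floor((7 + 4)/9) = 1.
  m_5 = 9*1 - 4 = 5, d_5 = (52 - 5^2)/9 = 27/9 = 3, a_5 = floor((7 + 5)/3) = 4.
  m_6 = 3*4 - 5 = 7, d_6 = (52 - 7^2)/3 = 3/3 = 1, a_6 = floor((7 + 7)/1) = 14.
  m_7 = 1*14 - 7 = 7, d_7 = (52 - 7^2)/1 = 3/1 = 3: (m_7, d_7) = (m_1, d_1) = (7, 3), so from here the quotients repeat a_1, ..., a_6; the period length is 6.
Hence the expansion of sqrt(52) is a_0 = 7 followed by the repeating block 4, 1, 2, 1, 4, 14 (period 6).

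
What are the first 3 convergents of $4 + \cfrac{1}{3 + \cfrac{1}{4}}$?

4/1, 13/3, 56/13

Using the convergent recurrence p_i = a_i*p_{i-1} + p_{i-2}, q_i = a_i*q_{i-1} + q_{i-2} with p_{-2}=0, p_{-1}=1, q_{-2}=1, q_{-1}=0:
  i=0: a_0=4, p_0 = 4*1 + 0 = 4, q_0 = 4*0 + 1 = 1.
  i=1: a_1=3, p_1 = 3*4 + 1 = 13, q_1 = 3*1 + 0 = 3.
  i=2: a_2=4, p_2 = 4*13 + 4 = 56, q_2 = 4*3 + 1 = 13.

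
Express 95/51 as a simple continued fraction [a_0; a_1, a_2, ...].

[1; 1, 6, 3, 2]

Run the Euclidean algorithm on 95 and 51; the successive quotients are the partial quotients a_0, a_1, ... (each step inverts the fractional part left over by the previous one):
  95 = 1*51 + 44, so a_0 = 1.
  51 = 1*44 + 7, so a_1 = 1.
  44 = 6*7 + 2, so a_2 = 6.
  7 = 3*2 + 1, so a_3 = 3.
  2 = 2*1 + 0, so a_4 = 2.
The remainder reaches 0 after 5 divisions, so the expansion has 5 partial quotients, read off in order.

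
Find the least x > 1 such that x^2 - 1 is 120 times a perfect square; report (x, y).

First expand sqrt(120) as a continued fraction. With x_i = (sqrt(120) + m_i)/d_i and (m_0, d_0) = (0, 1): a_0 = floor(sqrt(120)) = 10, since 10^2 = 100 <= 120 < 121 = 11^2.
Iterate m_{i+1} = d_i*a_i - m_i, d_{i+1} = (120 - m_{i+1}^2)/d_i, a_{i+1} = floor((a_0 + m_{i+1})/d_{i+1}):
  m_1 = 1*10 - 0 = 10, d_1 = (120 - 10^2)/1 = 20/1 = 20, a_1 = floor((10 + 10)/20) = 1.
  m_2 = 20*1 - 10 = 10, d_2 = (120 - 10^2)/20 = 20/20 = 1, a_2 = floor((10 + 10)/1) = 20.
  m_3 = 1*20 - 10 = 10, d_3 = (120 - 10^2)/1 = 20/1 = 20: (m_3, d_3) = (m_1, d_1) = (10, 20), so from here the quotients repeat a_1, a_2; the period length is 2.
So sqrt(120) = [10; (1, 20)] with period length k = 2.
k is even, so the fundamental solution of x^2 - 120y^2 = 1 is (p_{k-1}, q_{k-1}) = (p_1, q_1); compute convergents through index 1.
Convergents (p_i = a_i*p_{i-1} + p_{i-2}, q_i = a_i*q_{i-1} + q_{i-2} with p_{-2}=0, p_{-1}=1, q_{-2}=1, q_{-1}=0):
  i=0: a_0=10, p_0 = 10*1 + 0 = 10, q_0 = 10*0 + 1 = 1.
  i=1: a_1=1, p_1 = 1*10 + 1 = 11, q_1 = 1*1 + 0 = 1.
Check: 11^2 - 120*1^2 = 121 - 120 = 1, so (x, y) = (11, 1) solves the equation, and by the theorem it is the least positive solution.

(x, y) = (11, 1)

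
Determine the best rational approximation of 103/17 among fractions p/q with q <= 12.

73/12

Expand x = 103/17 as a continued fraction with the Euclidean algorithm:
  103 = 6*17 + 1, so a_0 = 6.
  17 = 17*1 + 0, so a_1 = 17.
so x = [6; 17].
Convergents (p_i = a_i*p_{i-1} + p_{i-2}, q_i = a_i*q_{i-1} + q_{i-2} with p_{-2}=0, p_{-1}=1, q_{-2}=1, q_{-1}=0), until the denominator exceeds 12:
  i=0: a_0=6, p_0 = 6*1 + 0 = 6, q_0 = 6*0 + 1 = 1.
  i=1: a_1=17, p_1 = 17*6 + 1 = 103, q_1 = 17*1 + 0 = 17.
q_1 = 17 > 12, so the last convergent with denominator <= 12 is p_0/q_0 = 6/1.
The closest fraction with denominator <= 12 is either p_0/q_0 or the intermediate fraction (k*p_0 + p_{-1})/(k*q_0 + q_{-1}) with the largest k >= 1 whose denominator stays <= 12; these approach x as k grows, and every other convergent or intermediate fraction in range is farther away.
Largest k: floor((12 - q_{-1})/q_0) = floor((12 - 0)/1) = 12 (using the seeds p_{-1} = 1, q_{-1} = 0).
That gives (12*6 + 1)/(12*1 + 0) = 73/12.
Compare the errors: |x - 6/1| = |103*1 - 6*17|/(17*1) = 1/17, and |x - 73/12| = |103*12 - 73*17|/(17*12) = 5/204.
Cross-multiplying, 5*17 = 85 < 204 = 1*204, so 5/204 is smaller: the intermediate fraction 73/12 is closer to x than 6/1.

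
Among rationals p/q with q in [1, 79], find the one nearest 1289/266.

Expand x = 1289/266 as a continued fraction with the Euclidean algorithm:
  1289 = 4*266 + 225, so a_0 = 4.
  266 = 1*225 + 41, so a_1 = 1.
  225 = 5*41 + 20, so a_2 = 5.
  41 = 2*20 + 1, so a_3 = 2.
  20 = 20*1 + 0, so a_4 = 20.
so x = [4; 1, 5, 2, 20].
Convergents (p_i = a_i*p_{i-1} + p_{i-2}, q_i = a_i*q_{i-1} + q_{i-2} with p_{-2}=0, p_{-1}=1, q_{-2}=1, q_{-1}=0), until the denominator exceeds 79:
  i=0: a_0=4, p_0 = 4*1 + 0 = 4, q_0 = 4*0 + 1 = 1.
  i=1: a_1=1, p_1 = 1*4 + 1 = 5, q_1 = 1*1 + 0 = 1.
  i=2: a_2=5, p_2 = 5*5 + 4 = 29, q_2 = 5*1 + 1 = 6.
  i=3: a_3=2, p_3 = 2*29 + 5 = 63, q_3 = 2*6 + 1 = 13.
  i=4: a_4=20, p_4 = 20*63 + 29 = 1289, q_4 = 20*13 + 6 = 266.
q_4 = 266 > 79, so the last convergent with denominator <= 79 is p_3/q_3 = 63/13.
The closest fraction with denominator <= 79 is either p_3/q_3 or the intermediate fraction (k*p_3 + p_2)/(k*q_3 + q_2) with the largest k >= 1 whose denominator stays <= 79; these approach x as k grows, and every other convergent or intermediate fraction in range is farther away.
Largest k: floor((79 - q_2)/q_3) = floor((79 - 6)/13) = 5.
That gives (5*63 + 29)/(5*13 + 6) = 344/71.
Compare the errors: |x - 63/13| = |1289*13 - 63*266|/(266*13) = 1/3458, and |x - 344/71| = |1289*71 - 344*266|/(266*71) = 15/18886.
Cross-multiplying, 1*18886 = 18886 < 51870 = 15*3458, so 1/3458 is smaller: the convergent 63/13 is closer to x than 344/71.

63/13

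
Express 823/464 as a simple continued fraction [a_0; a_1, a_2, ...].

[1; 1, 3, 2, 2, 1, 1, 2, 3]

Run the Euclidean algorithm on 823 and 464; the successive quotients are the partial quotients a_0, a_1, ... (each step inverts the fractional part left over by the previous one):
  823 = 1*464 + 359, so a_0 = 1.
  464 = 1*359 + 105, so a_1 = 1.
  359 = 3*105 + 44, so a_2 = 3.
  105 = 2*44 + 17, so a_3 = 2.
  44 = 2*17 + 10, so a_4 = 2.
  17 = 1*10 + 7, so a_5 = 1.
  10 = 1*7 + 3, so a_6 = 1.
  7 = 2*3 + 1, so a_7 = 2.
  3 = 3*1 + 0, so a_8 = 3.
The remainder reaches 0 after 9 divisions, so the expansion has 9 partial quotients, read off in order.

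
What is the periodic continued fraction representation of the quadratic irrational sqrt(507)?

Write x_i = (sqrt(507) + m_i)/d_i with (m_0, d_0) = (0, 1). a_0 = floor(sqrt(507)) = 22, since 22^2 = 484 <= 507 < 529 = 23^2.
Iterate m_{i+1} = d_i*a_i - m_i, d_{i+1} = (507 - m_{i+1}^2)/d_i, a_{i+1} = floor((a_0 + m_{i+1})/d_{i+1}):
  m_1 = 1*22 - 0 = 22, d_1 = (507 - 22^2)/1 = 23/1 = 23, a_1 = floor((22 + 22)/23) = 1.
  m_2 = 23*1 - 22 = 1, d_2 = (507 - 1^2)/23 = 506/23 = 22, a_2 = floor((22 + 1)/22) = 1.
  m_3 = 22*1 - 1 = 21, d_3 = (507 - 21^2)/22 = 66/22 = 3, a_3 = floor((22 + 21)/3) = 14.
  m_4 = 3*14 - 21 = 21, d_4 = (507 - 21^2)/3 = 66/3 = 22, a_4 = floor((22 + 21)/22) = 1.
  m_5 = 22*1 - 21 = 1, d_5 = (507 - 1^2)/22 = 506/22 = 23, a_5 = floor((22 + 1)/23) = 1.
  m_6 = 23*1 - 1 = 22, d_6 = (507 - 22^2)/23 = 23/23 = 1, a_6 = floor((22 + 22)/1) = 44.
  m_7 = 1*44 - 22 = 22, d_7 = (507 - 22^2)/1 = 23/1 = 23: (m_7, d_7) = (m_1, d_1) = (22, 23), so from here the quotients repeat a_1, ..., a_6; the period length is 6.
Hence the expansion of sqrt(507) is a_0 = 22 followed by the repeating block 1, 1, 14, 1, 1, 44 (period 6).

[22; (1, 1, 14, 1, 1, 44)]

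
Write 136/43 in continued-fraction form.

Run the Euclidean algorithm on 136 and 43; the successive quotients are the partial quotients a_0, a_1, ... (each step inverts the fractional part left over by the previous one):
  136 = 3*43 + 7, so a_0 = 3.
  43 = 6*7 + 1, so a_1 = 6.
  7 = 7*1 + 0, so a_2 = 7.
The remainder reaches 0 after 3 divisions, so the expansion has 3 partial quotients, read off in order.

[3; 6, 7]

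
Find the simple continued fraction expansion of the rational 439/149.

Run the Euclidean algorithm on 439 and 149; the successive quotients are the partial quotients a_0, a_1, ... (each step inverts the fractional part left over by the previous one):
  439 = 2*149 + 141, so a_0 = 2.
  149 = 1*141 + 8, so a_1 = 1.
  141 = 17*8 + 5, so a_2 = 17.
  8 = 1*5 + 3, so a_3 = 1.
  5 = 1*3 + 2, so a_4 = 1.
  3 = 1*2 + 1, so a_5 = 1.
  2 = 2*1 + 0, so a_6 = 2.
The remainder reaches 0 after 7 divisions, so the expansion has 7 partial quotients, read off in order.

[2; 1, 17, 1, 1, 1, 2]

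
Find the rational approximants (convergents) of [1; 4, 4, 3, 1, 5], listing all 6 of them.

1/1, 5/4, 21/17, 68/55, 89/72, 513/415

Using the convergent recurrence p_i = a_i*p_{i-1} + p_{i-2}, q_i = a_i*q_{i-1} + q_{i-2} with p_{-2}=0, p_{-1}=1, q_{-2}=1, q_{-1}=0:
  i=0: a_0=1, p_0 = 1*1 + 0 = 1, q_0 = 1*0 + 1 = 1.
  i=1: a_1=4, p_1 = 4*1 + 1 = 5, q_1 = 4*1 + 0 = 4.
  i=2: a_2=4, p_2 = 4*5 + 1 = 21, q_2 = 4*4 + 1 = 17.
  i=3: a_3=3, p_3 = 3*21 + 5 = 68, q_3 = 3*17 + 4 = 55.
  i=4: a_4=1, p_4 = 1*68 + 21 = 89, q_4 = 1*55 + 17 = 72.
  i=5: a_5=5, p_5 = 5*89 + 68 = 513, q_5 = 5*72 + 55 = 415.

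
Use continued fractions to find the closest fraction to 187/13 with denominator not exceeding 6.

72/5

Expand x = 187/13 as a continued fraction with the Euclidean algorithm:
  187 = 14*13 + 5, so a_0 = 14.
  13 = 2*5 + 3, so a_1 = 2.
  5 = 1*3 + 2, so a_2 = 1.
  3 = 1*2 + 1, so a_3 = 1.
  2 = 2*1 + 0, so a_4 = 2.
so x = [14; 2, 1, 1, 2].
Convergents (p_i = a_i*p_{i-1} + p_{i-2}, q_i = a_i*q_{i-1} + q_{i-2} with p_{-2}=0, p_{-1}=1, q_{-2}=1, q_{-1}=0), until the denominator exceeds 6:
  i=0: a_0=14, p_0 = 14*1 + 0 = 14, q_0 = 14*0 + 1 = 1.
  i=1: a_1=2, p_1 = 2*14 + 1 = 29, q_1 = 2*1 + 0 = 2.
  i=2: a_2=1, p_2 = 1*29 + 14 = 43, q_2 = 1*2 + 1 = 3.
  i=3: a_3=1, p_3 = 1*43 + 29 = 72, q_3 = 1*3 + 2 = 5.
  i=4: a_4=2, p_4 = 2*72 + 43 = 187, q_4 = 2*5 + 3 = 13.
q_4 = 13 > 6, so the last convergent with denominator <= 6 is p_3/q_3 = 72/5.
The closest fraction with denominator <= 6 is either p_3/q_3 or the intermediate fraction (k*p_3 + p_2)/(k*q_3 + q_2) with the largest k >= 1 whose denominator stays <= 6; these approach x as k grows, and every other convergent or intermediate fraction in range is farther away.
Largest k: floor((6 - q_2)/q_3) = floor((6 - 3)/5) = 0.
Since k = 0, no intermediate fraction beyond p_3/q_3 has denominator <= 6, so the convergent 72/5 is the closest (its error is |187*5 - 72*13|/(13*5) = 1/65).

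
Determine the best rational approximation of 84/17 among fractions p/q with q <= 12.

Expand x = 84/17 as a continued fraction with the Euclidean algorithm:
  84 = 4*17 + 16, so a_0 = 4.
  17 = 1*16 + 1, so a_1 = 1.
  16 = 16*1 + 0, so a_2 = 16.
so x = [4; 1, 16].
Convergents (p_i = a_i*p_{i-1} + p_{i-2}, q_i = a_i*q_{i-1} + q_{i-2} with p_{-2}=0, p_{-1}=1, q_{-2}=1, q_{-1}=0), until the denominator exceeds 12:
  i=0: a_0=4, p_0 = 4*1 + 0 = 4, q_0 = 4*0 + 1 = 1.
  i=1: a_1=1, p_1 = 1*4 + 1 = 5, q_1 = 1*1 + 0 = 1.
  i=2: a_2=16, p_2 = 16*5 + 4 = 84, q_2 = 16*1 + 1 = 17.
q_2 = 17 > 12, so the last convergent with denominator <= 12 is p_1/q_1 = 5/1.
The closest fraction with denominator <= 12 is either p_1/q_1 or the intermediate fraction (k*p_1 + p_0)/(k*q_1 + q_0) with the largest k >= 1 whose denominator stays <= 12; these approach x as k grows, and every other convergent or intermediate fraction in range is farther away.
Largest k: floor((12 - q_0)/q_1) = floor((12 - 1)/1) = 11.
That gives (11*5 + 4)/(11*1 + 1) = 59/12.
Compare the errors: |x - 5/1| = |84*1 - 5*17|/(17*1) = 1/17, and |x - 59/12| = |84*12 - 59*17|/(17*12) = 5/204.
Cross-multiplying, 5*17 = 85 < 204 = 1*204, so 5/204 is smaller: the intermediate fraction 59/12 is closer to x than 5/1.

59/12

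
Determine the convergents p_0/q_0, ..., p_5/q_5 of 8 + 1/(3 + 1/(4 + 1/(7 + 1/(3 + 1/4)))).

8/1, 25/3, 108/13, 781/94, 2451/295, 10585/1274

Using the convergent recurrence p_i = a_i*p_{i-1} + p_{i-2}, q_i = a_i*q_{i-1} + q_{i-2} with p_{-2}=0, p_{-1}=1, q_{-2}=1, q_{-1}=0:
  i=0: a_0=8, p_0 = 8*1 + 0 = 8, q_0 = 8*0 + 1 = 1.
  i=1: a_1=3, p_1 = 3*8 + 1 = 25, q_1 = 3*1 + 0 = 3.
  i=2: a_2=4, p_2 = 4*25 + 8 = 108, q_2 = 4*3 + 1 = 13.
  i=3: a_3=7, p_3 = 7*108 + 25 = 781, q_3 = 7*13 + 3 = 94.
  i=4: a_4=3, p_4 = 3*781 + 108 = 2451, q_4 = 3*94 + 13 = 295.
  i=5: a_5=4, p_5 = 4*2451 + 781 = 10585, q_5 = 4*295 + 94 = 1274.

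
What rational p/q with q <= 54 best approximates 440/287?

23/15

Expand x = 440/287 as a continued fraction with the Euclidean algorithm:
  440 = 1*287 + 153, so a_0 = 1.
  287 = 1*153 + 134, so a_1 = 1.
  153 = 1*134 + 19, so a_2 = 1.
  134 = 7*19 + 1, so a_3 = 7.
  19 = 19*1 + 0, so a_4 = 19.
so x = [1; 1, 1, 7, 19].
Convergents (p_i = a_i*p_{i-1} + p_{i-2}, q_i = a_i*q_{i-1} + q_{i-2} with p_{-2}=0, p_{-1}=1, q_{-2}=1, q_{-1}=0), until the denominator exceeds 54:
  i=0: a_0=1, p_0 = 1*1 + 0 = 1, q_0 = 1*0 + 1 = 1.
  i=1: a_1=1, p_1 = 1*1 + 1 = 2, q_1 = 1*1 + 0 = 1.
  i=2: a_2=1, p_2 = 1*2 + 1 = 3, q_2 = 1*1 + 1 = 2.
  i=3: a_3=7, p_3 = 7*3 + 2 = 23, q_3 = 7*2 + 1 = 15.
  i=4: a_4=19, p_4 = 19*23 + 3 = 440, q_4 = 19*15 + 2 = 287.
q_4 = 287 > 54, so the last convergent with denominator <= 54 is p_3/q_3 = 23/15.
The closest fraction with denominator <= 54 is either p_3/q_3 or the intermediate fraction (k*p_3 + p_2)/(k*q_3 + q_2) with the largest k >= 1 whose denominator stays <= 54; these approach x as k grows, and every other convergent or intermediate fraction in range is farther away.
Largest k: floor((54 - q_2)/q_3) = floor((54 - 2)/15) = 3.
That gives (3*23 + 3)/(3*15 + 2) = 72/47.
Compare the errors: |x - 23/15| = |440*15 - 23*287|/(287*15) = 1/4305, and |x - 72/47| = |440*47 - 72*287|/(287*47) = 16/13489.
Cross-multiplying, 1*13489 = 13489 < 68880 = 16*4305, so 1/4305 is smaller: the convergent 23/15 is closer to x than 72/47.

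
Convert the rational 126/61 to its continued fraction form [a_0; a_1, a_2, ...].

[2; 15, 4]

Run the Euclidean algorithm on 126 and 61; the successive quotients are the partial quotients a_0, a_1, ... (each step inverts the fractional part left over by the previous one):
  126 = 2*61 + 4, so a_0 = 2.
  61 = 15*4 + 1, so a_1 = 15.
  4 = 4*1 + 0, so a_2 = 4.
The remainder reaches 0 after 3 divisions, so the expansion has 3 partial quotients, read off in order.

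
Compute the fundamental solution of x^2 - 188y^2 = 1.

(x, y) = (4607, 336)

First expand sqrt(188) as a continued fraction. With x_i = (sqrt(188) + m_i)/d_i and (m_0, d_0) = (0, 1): a_0 = floor(sqrt(188)) = 13, since 13^2 = 169 <= 188 < 196 = 14^2.
Iterate m_{i+1} = d_i*a_i - m_i, d_{i+1} = (188 - m_{i+1}^2)/d_i, a_{i+1} = floor((a_0 + m_{i+1})/d_{i+1}):
  m_1 = 1*13 - 0 = 13, d_1 = (188 - 13^2)/1 = 19/1 = 19, a_1 = floor((13 + 13)/19) = 1.
  m_2 = 19*1 - 13 = 6, d_2 = (188 - 6^2)/19 = 152/19 = 8, a_2 = floor((13 + 6)/8) = 2.
  m_3 = 8*2 - 6 = 10, d_3 = (188 - 10^2)/8 = 88/8 = 11, a_3 = floor((13 + 10)/11) = 2.
  m_4 = 11*2 - 10 = 12, d_4 = (188 - 12^2)/11 = 44/11 = 4, a_4 = floor((13 + 12)/4) = 6.
  m_5 = 4*6 - 12 = 12, d_5 = (188 - 12^2)/4 = 44/4 = 11, a_5 = floor((13 + 12)/11) = 2.
  m_6 = 11*2 - 12 = 10, d_6 = (188 - 10^2)/11 = 88/11 = 8, a_6 = floor((13 + 10)/8) = 2.
  m_7 = 8*2 - 10 = 6, d_7 = (188 - 6^2)/8 = 152/8 = 19, a_7 = floor((13 + 6)/19) = 1.
  m_8 = 19*1 - 6 = 13, d_8 = (188 - 13^2)/19 = 19/19 = 1, a_8 = floor((13 + 13)/1) = 26.
  m_9 = 1*26 - 13 = 13, d_9 = (188 - 13^2)/1 = 19/1 = 19: (m_9, d_9) = (m_1, d_1) = (13, 19), so from here the quotients repeat a_1, ..., a_8; the period length is 8.
So sqrt(188) = [13; (1, 2, 2, 6, 2, 2, 1, 26)] with period length k = 8.
k is even, so the fundamental solution of x^2 - 188y^2 = 1 is (p_{k-1}, q_{k-1}) = (p_7, q_7); compute convergents through index 7.
Convergents (p_i = a_i*p_{i-1} + p_{i-2}, q_i = a_i*q_{i-1} + q_{i-2} with p_{-2}=0, p_{-1}=1, q_{-2}=1, q_{-1}=0):
  i=0: a_0=13, p_0 = 13*1 + 0 = 13, q_0 = 13*0 + 1 = 1.
  i=1: a_1=1, p_1 = 1*13 + 1 = 14, q_1 = 1*1 + 0 = 1.
  i=2: a_2=2, p_2 = 2*14 + 13 = 41, q_2 = 2*1 + 1 = 3.
  i=3: a_3=2, p_3 = 2*41 + 14 = 96, q_3 = 2*3 + 1 = 7.
  i=4: a_4=6, p_4 = 6*96 + 41 = 617, q_4 = 6*7 + 3 = 45.
  i=5: a_5=2, p_5 = 2*617 + 96 = 1330, q_5 = 2*45 + 7 = 97.
  i=6: a_6=2, p_6 = 2*1330 + 617 = 3277, q_6 = 2*97 + 45 = 239.
  i=7: a_7=1, p_7 = 1*3277 + 1330 = 4607, q_7 = 1*239 + 97 = 336.
Check: 4607^2 - 188*336^2 = 21224449 - 21224448 = 1, so (x, y) = (4607, 336) solves the equation, and by the theorem it is the least positive solution.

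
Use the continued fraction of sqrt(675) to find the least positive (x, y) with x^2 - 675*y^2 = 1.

First expand sqrt(675) as a continued fraction. With x_i = (sqrt(675) + m_i)/d_i and (m_0, d_0) = (0, 1): a_0 = floor(sqrt(675)) = 25, since 25^2 = 625 <= 675 < 676 = 26^2.
Iterate m_{i+1} = d_i*a_i - m_i, d_{i+1} = (675 - m_{i+1}^2)/d_i, a_{i+1} = floor((a_0 + m_{i+1})/d_{i+1}):
  m_1 = 1*25 - 0 = 25, d_1 = (675 - 25^2)/1 = 50/1 = 50, a_1 = floor((25 + 25)/50) = 1.
  m_2 = 50*1 - 25 = 25, d_2 = (675 - 25^2)/50 = 50/50 = 1, a_2 = floor((25 + 25)/1) = 50.
  m_3 = 1*50 - 25 = 25, d_3 = (675 - 25^2)/1 = 50/1 = 50: (m_3, d_3) = (m_1, d_1) = (25, 50), so from here the quotients repeat a_1, a_2; the period length is 2.
So sqrt(675) = [25; (1, 50)] with period length k = 2.
k is even, so the fundamental solution of x^2 - 675y^2 = 1 is (p_{k-1}, q_{k-1}) = (p_1, q_1); compute convergents through index 1.
Convergents (p_i = a_i*p_{i-1} + p_{i-2}, q_i = a_i*q_{i-1} + q_{i-2} with p_{-2}=0, p_{-1}=1, q_{-2}=1, q_{-1}=0):
  i=0: a_0=25, p_0 = 25*1 + 0 = 25, q_0 = 25*0 + 1 = 1.
  i=1: a_1=1, p_1 = 1*25 + 1 = 26, q_1 = 1*1 + 0 = 1.
Check: 26^2 - 675*1^2 = 676 - 675 = 1, so (x, y) = (26, 1) solves the equation, and by the theorem it is the least positive solution.

(x, y) = (26, 1)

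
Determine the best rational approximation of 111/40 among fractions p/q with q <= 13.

Expand x = 111/40 as a continued fraction with the Euclidean algorithm:
  111 = 2*40 + 31, so a_0 = 2.
  40 = 1*31 + 9, so a_1 = 1.
  31 = 3*9 + 4, so a_2 = 3.
  9 = 2*4 + 1, so a_3 = 2.
  4 = 4*1 + 0, so a_4 = 4.
so x = [2; 1, 3, 2, 4].
Convergents (p_i = a_i*p_{i-1} + p_{i-2}, q_i = a_i*q_{i-1} + q_{i-2} with p_{-2}=0, p_{-1}=1, q_{-2}=1, q_{-1}=0), until the denominator exceeds 13:
  i=0: a_0=2, p_0 = 2*1 + 0 = 2, q_0 = 2*0 + 1 = 1.
  i=1: a_1=1, p_1 = 1*2 + 1 = 3, q_1 = 1*1 + 0 = 1.
  i=2: a_2=3, p_2 = 3*3 + 2 = 11, q_2 = 3*1 + 1 = 4.
  i=3: a_3=2, p_3 = 2*11 + 3 = 25, q_3 = 2*4 + 1 = 9.
  i=4: a_4=4, p_4 = 4*25 + 11 = 111, q_4 = 4*9 + 4 = 40.
q_4 = 40 > 13, so the last convergent with denominator <= 13 is p_3/q_3 = 25/9.
The closest fraction with denominator <= 13 is either p_3/q_3 or the intermediate fraction (k*p_3 + p_2)/(k*q_3 + q_2) with the largest k >= 1 whose denominator stays <= 13; these approach x as k grows, and every other convergent or intermediate fraction in range is farther away.
Largest k: floor((13 - q_2)/q_3) = floor((13 - 4)/9) = 1.
That gives (1*25 + 11)/(1*9 + 4) = 36/13.
Compare the errors: |x - 25/9| = |111*9 - 25*40|/(40*9) = 1/360, and |x - 36/13| = |111*13 - 36*40|/(40*13) = 3/520.
Cross-multiplying, 1*520 = 520 < 1080 = 3*360, so 1/360 is smaller: the convergent 25/9 is closer to x than 36/13.

25/9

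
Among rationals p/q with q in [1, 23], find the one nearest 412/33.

287/23

Expand x = 412/33 as a continued fraction with the Euclidean algorithm:
  412 = 12*33 + 16, so a_0 = 12.
  33 = 2*16 + 1, so a_1 = 2.
  16 = 16*1 + 0, so a_2 = 16.
so x = [12; 2, 16].
Convergents (p_i = a_i*p_{i-1} + p_{i-2}, q_i = a_i*q_{i-1} + q_{i-2} with p_{-2}=0, p_{-1}=1, q_{-2}=1, q_{-1}=0), until the denominator exceeds 23:
  i=0: a_0=12, p_0 = 12*1 + 0 = 12, q_0 = 12*0 + 1 = 1.
  i=1: a_1=2, p_1 = 2*12 + 1 = 25, q_1 = 2*1 + 0 = 2.
  i=2: a_2=16, p_2 = 16*25 + 12 = 412, q_2 = 16*2 + 1 = 33.
q_2 = 33 > 23, so the last convergent with denominator <= 23 is p_1/q_1 = 25/2.
The closest fraction with denominator <= 23 is either p_1/q_1 or the intermediate fraction (k*p_1 + p_0)/(k*q_1 + q_0) with the largest k >= 1 whose denominator stays <= 23; these approach x as k grows, and every other convergent or intermediate fraction in range is farther away.
Largest k: floor((23 - q_0)/q_1) = floor((23 - 1)/2) = 11.
That gives (11*25 + 12)/(11*2 + 1) = 287/23.
Compare the errors: |x - 25/2| = |412*2 - 25*33|/(33*2) = 1/66, and |x - 287/23| = |412*23 - 287*33|/(33*23) = 5/759.
Cross-multiplying, 5*66 = 330 < 759 = 1*759, so 5/759 is smaller: the intermediate fraction 287/23 is closer to x than 25/2.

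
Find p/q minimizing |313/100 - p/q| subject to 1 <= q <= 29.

Expand x = 313/100 as a continued fraction with the Euclidean algorithm:
  313 = 3*100 + 13, so a_0 = 3.
  100 = 7*13 + 9, so a_1 = 7.
  13 = 1*9 + 4, so a_2 = 1.
  9 = 2*4 + 1, so a_3 = 2.
  4 = 4*1 + 0, so a_4 = 4.
so x = [3; 7, 1, 2, 4].
Convergents (p_i = a_i*p_{i-1} + p_{i-2}, q_i = a_i*q_{i-1} + q_{i-2} with p_{-2}=0, p_{-1}=1, q_{-2}=1, q_{-1}=0), until the denominator exceeds 29:
  i=0: a_0=3, p_0 = 3*1 + 0 = 3, q_0 = 3*0 + 1 = 1.
  i=1: a_1=7, p_1 = 7*3 + 1 = 22, q_1 = 7*1 + 0 = 7.
  i=2: a_2=1, p_2 = 1*22 + 3 = 25, q_2 = 1*7 + 1 = 8.
  i=3: a_3=2, p_3 = 2*25 + 22 = 72, q_3 = 2*8 + 7 = 23.
  i=4: a_4=4, p_4 = 4*72 + 25 = 313, q_4 = 4*23 + 8 = 100.
q_4 = 100 > 29, so the last convergent with denominator <= 29 is p_3/q_3 = 72/23.
The closest fraction with denominator <= 29 is either p_3/q_3 or the intermediate fraction (k*p_3 + p_2)/(k*q_3 + q_2) with the largest k >= 1 whose denominator stays <= 29; these approach x as k grows, and every other convergent or intermediate fraction in range is farther away.
Largest k: floor((29 - q_2)/q_3) = floor((29 - 8)/23) = 0.
Since k = 0, no intermediate fraction beyond p_3/q_3 has denominator <= 29, so the convergent 72/23 is the closest (its error is |313*23 - 72*100|/(100*23) = 1/2300).

72/23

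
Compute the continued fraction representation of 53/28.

Run the Euclidean algorithm on 53 and 28; the successive quotients are the partial quotients a_0, a_1, ... (each step inverts the fractional part left over by the previous one):
  53 = 1*28 + 25, so a_0 = 1.
  28 = 1*25 + 3, so a_1 = 1.
  25 = 8*3 + 1, so a_2 = 8.
  3 = 3*1 + 0, so a_3 = 3.
The remainder reaches 0 after 4 divisions, so the expansion has 4 partial quotients, read off in order.

[1; 1, 8, 3]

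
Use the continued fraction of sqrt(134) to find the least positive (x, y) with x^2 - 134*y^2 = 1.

First expand sqrt(134) as a continued fraction. With x_i = (sqrt(134) + m_i)/d_i and (m_0, d_0) = (0, 1): a_0 = floor(sqrt(134)) = 11, since 11^2 = 121 <= 134 < 144 = 12^2.
Iterate m_{i+1} = d_i*a_i - m_i, d_{i+1} = (134 - m_{i+1}^2)/d_i, a_{i+1} = floor((a_0 + m_{i+1})/d_{i+1}):
  m_1 = 1*11 - 0 = 11, d_1 = (134 - 11^2)/1 = 13/1 = 13, a_1 = floor((11 + 11)/13) = 1.
  m_2 = 13*1 - 11 = 2, d_2 = (134 - 2^2)/13 = 130/13 = 10, a_2 = floor((11 + 2)/10) = 1.
  m_3 = 10*1 - 2 = 8, d_3 = (134 - 8^2)/10 = 70/10 = 7, a_3 = floor((11 + 8)/7) = 2.
  m_4 = 7*2 - 8 = 6, d_4 = (134 - 6^2)/7 = 98/7 = 14, a_4 = floor((11 + 6)/14) = 1.
  m_5 = 14*1 - 6 = 8, d_5 = (134 - 8^2)/14 = 70/14 = 5, a_5 = floor((11 + 8)/5) = 3.
  m_6 = 5*3 - 8 = 7, d_6 = (134 - 7^2)/5 = 85/5 = 17, a_6 = floor((11 + 7)/17) = 1.
  m_7 = 17*1 - 7 = 10, d_7 = (134 - 10^2)/17 = 34/17 = 2, a_7 = floor((11 + 10)/2) = 10.
  m_8 = 2*10 - 10 = 10, d_8 = (134 - 10^2)/2 = 34/2 = 17, a_8 = floor((11 + 10)/17) = 1.
  m_9 = 17*1 - 10 = 7, d_9 = (134 - 7^2)/17 = 85/17 = 5, a_9 = floor((11 + 7)/5) = 3.
  m_10 = 5*3 - 7 = 8, d_10 = (134 - 8^2)/5 = 70/5 = 14, a_10 = floor((11 + 8)/14) = 1.
  m_11 = 14*1 - 8 = 6, d_11 = (134 - 6^2)/14 = 98/14 = 7, a_11 = floor((11 + 6)/7) = 2.
  m_12 = 7*2 - 6 = 8, d_12 = (134 - 8^2)/7 = 70/7 = 10, a_12 = floor((11 + 8)/10) = 1.
  m_13 = 10*1 - 8 = 2, d_13 = (134 - 2^2)/10 = 130/10 = 13, a_13 = floor((11 + 2)/13) = 1.
  m_14 = 13*1 - 2 = 11, d_14 = (134 - 11^2)/13 = 13/13 = 1, a_14 = floor((11 + 11)/1) = 22.
  m_15 = 1*22 - 11 = 11, d_15 = (134 - 11^2)/1 = 13/1 = 13: (m_15, d_15) = (m_1, d_1) = (11, 13), so from here the quotients repeat a_1, ..., a_14; the period length is 14.
So sqrt(134) = [11; (1, 1, 2, 1, 3, 1, 10, 1, 3, 1, 2, 1, 1, 22)] with period length k = 14.
k is even, so the fundamental solution of x^2 - 134y^2 = 1 is (p_{k-1}, q_{k-1}) = (p_13, q_13); compute convergents through index 13.
Convergents (p_i = a_i*p_{i-1} + p_{i-2}, q_i = a_i*q_{i-1} + q_{i-2} with p_{-2}=0, p_{-1}=1, q_{-2}=1, q_{-1}=0):
  i=0: a_0=11, p_0 = 11*1 + 0 = 11, q_0 = 11*0 + 1 = 1.
  i=1: a_1=1, p_1 = 1*11 + 1 = 12, q_1 = 1*1 + 0 = 1.
  i=2: a_2=1, p_2 = 1*12 + 11 = 23, q_2 = 1*1 + 1 = 2.
  i=3: a_3=2, p_3 = 2*23 + 12 = 58, q_3 = 2*2 + 1 = 5.
  i=4: a_4=1, p_4 = 1*58 + 23 = 81, q_4 = 1*5 + 2 = 7.
  i=5: a_5=3, p_5 = 3*81 + 58 = 301, q_5 = 3*7 + 5 = 26.
  i=6: a_6=1, p_6 = 1*301 + 81 = 382, q_6 = 1*26 + 7 = 33.
  i=7: a_7=10, p_7 = 10*382 + 301 = 4121, q_7 = 10*33 + 26 = 356.
  i=8: a_8=1, p_8 = 1*4121 + 382 = 4503, q_8 = 1*356 + 33 = 389.
  i=9: a_9=3, p_9 = 3*4503 + 4121 = 17630, q_9 = 3*389 + 356 = 1523.
  i=10: a_10=1, p_10 = 1*17630 + 4503 = 22133, q_10 = 1*1523 + 389 = 1912.
  i=11: a_11=2, p_11 = 2*22133 + 17630 = 61896, q_11 = 2*1912 + 1523 = 5347.
  i=12: a_12=1, p_12 = 1*61896 + 22133 = 84029, q_12 = 1*5347 + 1912 = 7259.
  i=13: a_13=1, p_13 = 1*84029 + 61896 = 145925, q_13 = 1*7259 + 5347 = 12606.
Check: 145925^2 - 134*12606^2 = 21294105625 - 21294105624 = 1, so (x, y) = (145925, 12606) solves the equation, and by the theorem it is the least positive solution.

(x, y) = (145925, 12606)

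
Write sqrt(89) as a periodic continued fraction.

[9; (2, 3, 3, 2, 18)]

Write x_i = (sqrt(89) + m_i)/d_i with (m_0, d_0) = (0, 1). a_0 = floor(sqrt(89)) = 9, since 9^2 = 81 <= 89 < 100 = 10^2.
Iterate m_{i+1} = d_i*a_i - m_i, d_{i+1} = (89 - m_{i+1}^2)/d_i, a_{i+1} = floor((a_0 + m_{i+1})/d_{i+1}):
  m_1 = 1*9 - 0 = 9, d_1 = (89 - 9^2)/1 = 8/1 = 8, a_1 = floor((9 + 9)/8) = 2.
  m_2 = 8*2 - 9 = 7, d_2 = (89 - 7^2)/8 = 40/8 = 5, a_2 = floor((9 + 7)/5) = 3.
  m_3 = 5*3 - 7 = 8, d_3 = (89 - 8^2)/5 = 25/5 = 5, a_3 = floor((9 + 8)/5) = 3.
  m_4 = 5*3 - 8 = 7, d_4 = (89 - 7^2)/5 = 40/5 = 8, a_4 = floor((9 + 7)/8) = 2.
  m_5 = 8*2 - 7 = 9, d_5 = (89 - 9^2)/8 = 8/8 = 1, a_5 = floor((9 + 9)/1) = 18.
  m_6 = 1*18 - 9 = 9, d_6 = (89 - 9^2)/1 = 8/1 = 8: (m_6, d_6) = (m_1, d_1) = (9, 8), so from here the quotients repeat a_1, ..., a_5; the period length is 5.
Hence the expansion of sqrt(89) is a_0 = 9 followed by the repeating block 2, 3, 3, 2, 18 (period 5).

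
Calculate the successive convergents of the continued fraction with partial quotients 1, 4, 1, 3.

Using the convergent recurrence p_i = a_i*p_{i-1} + p_{i-2}, q_i = a_i*q_{i-1} + q_{i-2} with p_{-2}=0, p_{-1}=1, q_{-2}=1, q_{-1}=0:
  i=0: a_0=1, p_0 = 1*1 + 0 = 1, q_0 = 1*0 + 1 = 1.
  i=1: a_1=4, p_1 = 4*1 + 1 = 5, q_1 = 4*1 + 0 = 4.
  i=2: a_2=1, p_2 = 1*5 + 1 = 6, q_2 = 1*4 + 1 = 5.
  i=3: a_3=3, p_3 = 3*6 + 5 = 23, q_3 = 3*5 + 4 = 19.

1/1, 5/4, 6/5, 23/19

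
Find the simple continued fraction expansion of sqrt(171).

[13; (13, 26)]

Write x_i = (sqrt(171) + m_i)/d_i with (m_0, d_0) = (0, 1). a_0 = floor(sqrt(171)) = 13, since 13^2 = 169 <= 171 < 196 = 14^2.
Iterate m_{i+1} = d_i*a_i - m_i, d_{i+1} = (171 - m_{i+1}^2)/d_i, a_{i+1} = floor((a_0 + m_{i+1})/d_{i+1}):
  m_1 = 1*13 - 0 = 13, d_1 = (171 - 13^2)/1 = 2/1 = 2, a_1 = floor((13 + 13)/2) = 13.
  m_2 = 2*13 - 13 = 13, d_2 = (171 - 13^2)/2 = 2/2 = 1, a_2 = floor((13 + 13)/1) = 26.
  m_3 = 1*26 - 13 = 13, d_3 = (171 - 13^2)/1 = 2/1 = 2: (m_3, d_3) = (m_1, d_1) = (13, 2), so from here the quotients repeat a_1, a_2; the period length is 2.
Hence the expansion of sqrt(171) is a_0 = 13 followed by the repeating block 13, 26 (period 2).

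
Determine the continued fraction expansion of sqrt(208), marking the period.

[14; (2, 2, 1, 2, 2, 28)]

Write x_i = (sqrt(208) + m_i)/d_i with (m_0, d_0) = (0, 1). a_0 = floor(sqrt(208)) = 14, since 14^2 = 196 <= 208 < 225 = 15^2.
Iterate m_{i+1} = d_i*a_i - m_i, d_{i+1} = (208 - m_{i+1}^2)/d_i, a_{i+1} = floor((a_0 + m_{i+1})/d_{i+1}):
  m_1 = 1*14 - 0 = 14, d_1 = (208 - 14^2)/1 = 12/1 = 12, a_1 = floor((14 + 14)/12) = 2.
  m_2 = 12*2 - 14 = 10, d_2 = (208 - 10^2)/12 = 108/12 = 9, a_2 = floor((14 + 10)/9) = 2.
  m_3 = 9*2 - 10 = 8, d_3 = (208 - 8^2)/9 = 144/9 = 16, a_3 = floor((14 + 8)/16) = 1.
  m_4 = 16*1 - 8 = 8, d_4 = (208 - 8^2)/16 = 144/16 = 9, a_4 = floor((14 + 8)/9) = 2.
  m_5 = 9*2 - 8 = 10, d_5 = (208 - 10^2)/9 = 108/9 = 12, a_5 = floor((14 + 10)/12) = 2.
  m_6 = 12*2 - 10 = 14, d_6 = (208 - 14^2)/12 = 12/12 = 1, a_6 = floor((14 + 14)/1) = 28.
  m_7 = 1*28 - 14 = 14, d_7 = (208 - 14^2)/1 = 12/1 = 12: (m_7, d_7) = (m_1, d_1) = (14, 12), so from here the quotients repeat a_1, ..., a_6; the period length is 6.
Hence the expansion of sqrt(208) is a_0 = 14 followed by the repeating block 2, 2, 1, 2, 2, 28 (period 6).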